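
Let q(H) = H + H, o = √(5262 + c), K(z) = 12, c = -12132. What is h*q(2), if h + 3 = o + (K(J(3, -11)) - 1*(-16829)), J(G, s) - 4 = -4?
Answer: 67352 + 4*I*√6870 ≈ 67352.0 + 331.54*I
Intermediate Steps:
J(G, s) = 0 (J(G, s) = 4 - 4 = 0)
o = I*√6870 (o = √(5262 - 12132) = √(-6870) = I*√6870 ≈ 82.885*I)
q(H) = 2*H
h = 16838 + I*√6870 (h = -3 + (I*√6870 + (12 - 1*(-16829))) = -3 + (I*√6870 + (12 + 16829)) = -3 + (I*√6870 + 16841) = -3 + (16841 + I*√6870) = 16838 + I*√6870 ≈ 16838.0 + 82.885*I)
h*q(2) = (16838 + I*√6870)*(2*2) = (16838 + I*√6870)*4 = 67352 + 4*I*√6870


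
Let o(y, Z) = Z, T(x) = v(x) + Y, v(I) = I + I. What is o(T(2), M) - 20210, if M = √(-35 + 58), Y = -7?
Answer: -20210 + √23 ≈ -20205.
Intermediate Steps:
v(I) = 2*I
M = √23 ≈ 4.7958
T(x) = -7 + 2*x (T(x) = 2*x - 7 = -7 + 2*x)
o(T(2), M) - 20210 = √23 - 20210 = -20210 + √23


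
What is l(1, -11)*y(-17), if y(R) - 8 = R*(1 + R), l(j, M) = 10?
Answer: 2800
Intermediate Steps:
y(R) = 8 + R*(1 + R)
l(1, -11)*y(-17) = 10*(8 - 17 + (-17)²) = 10*(8 - 17 + 289) = 10*280 = 2800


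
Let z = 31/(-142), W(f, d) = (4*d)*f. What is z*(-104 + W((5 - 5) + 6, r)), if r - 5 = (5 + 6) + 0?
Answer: -4340/71 ≈ -61.127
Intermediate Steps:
r = 16 (r = 5 + ((5 + 6) + 0) = 5 + (11 + 0) = 5 + 11 = 16)
W(f, d) = 4*d*f
z = -31/142 (z = 31*(-1/142) = -31/142 ≈ -0.21831)
z*(-104 + W((5 - 5) + 6, r)) = -31*(-104 + 4*16*((5 - 5) + 6))/142 = -31*(-104 + 4*16*(0 + 6))/142 = -31*(-104 + 4*16*6)/142 = -31*(-104 + 384)/142 = -31/142*280 = -4340/71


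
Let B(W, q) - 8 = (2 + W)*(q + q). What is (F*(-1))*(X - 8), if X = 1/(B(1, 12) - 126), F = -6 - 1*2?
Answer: -1476/23 ≈ -64.174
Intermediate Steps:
B(W, q) = 8 + 2*q*(2 + W) (B(W, q) = 8 + (2 + W)*(q + q) = 8 + (2 + W)*(2*q) = 8 + 2*q*(2 + W))
F = -8 (F = -6 - 2 = -8)
X = -1/46 (X = 1/((8 + 4*12 + 2*1*12) - 126) = 1/((8 + 48 + 24) - 126) = 1/(80 - 126) = 1/(-46) = -1/46 ≈ -0.021739)
(F*(-1))*(X - 8) = (-8*(-1))*(-1/46 - 8) = 8*(-369/46) = -1476/23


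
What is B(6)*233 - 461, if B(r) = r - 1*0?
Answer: 937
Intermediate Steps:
B(r) = r (B(r) = r + 0 = r)
B(6)*233 - 461 = 6*233 - 461 = 1398 - 461 = 937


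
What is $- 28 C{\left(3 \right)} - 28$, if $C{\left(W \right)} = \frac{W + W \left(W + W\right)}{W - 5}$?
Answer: $266$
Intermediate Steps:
$C{\left(W \right)} = \frac{W + 2 W^{2}}{-5 + W}$ ($C{\left(W \right)} = \frac{W + W 2 W}{-5 + W} = \frac{W + 2 W^{2}}{-5 + W}$)
$- 28 C{\left(3 \right)} - 28 = - 28 \frac{3 \left(1 + 2 \cdot 3\right)}{-5 + 3} - 28 = - 28 \frac{3 \left(1 + 6\right)}{-2} - 28 = - 28 \cdot 3 \left(- \frac{1}{2}\right) 7 - 28 = \left(-28\right) \left(- \frac{21}{2}\right) - 28 = 294 - 28 = 266$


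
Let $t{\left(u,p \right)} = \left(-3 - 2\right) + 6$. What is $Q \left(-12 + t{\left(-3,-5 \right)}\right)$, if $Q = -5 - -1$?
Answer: $44$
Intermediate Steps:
$Q = -4$ ($Q = -5 + 1 = -4$)
$t{\left(u,p \right)} = 1$ ($t{\left(u,p \right)} = -5 + 6 = 1$)
$Q \left(-12 + t{\left(-3,-5 \right)}\right) = - 4 \left(-12 + 1\right) = \left(-4\right) \left(-11\right) = 44$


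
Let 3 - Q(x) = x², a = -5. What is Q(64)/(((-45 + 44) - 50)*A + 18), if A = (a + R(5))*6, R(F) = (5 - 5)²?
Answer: -4093/1548 ≈ -2.6441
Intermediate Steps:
R(F) = 0 (R(F) = 0² = 0)
A = -30 (A = (-5 + 0)*6 = -5*6 = -30)
Q(x) = 3 - x²
Q(64)/(((-45 + 44) - 50)*A + 18) = (3 - 1*64²)/(((-45 + 44) - 50)*(-30) + 18) = (3 - 1*4096)/((-1 - 50)*(-30) + 18) = (3 - 4096)/(-51*(-30) + 18) = -4093/(1530 + 18) = -4093/1548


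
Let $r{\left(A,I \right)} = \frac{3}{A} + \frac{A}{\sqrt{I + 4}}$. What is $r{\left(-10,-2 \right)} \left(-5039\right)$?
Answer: $\frac{15117}{10} + 25195 \sqrt{2} \approx 37143.0$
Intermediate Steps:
$r{\left(A,I \right)} = \frac{3}{A} + \frac{A}{\sqrt{4 + I}}$
$r{\left(-10,-2 \right)} \left(-5039\right) = \left(\frac{3}{-10} - \frac{10}{\sqrt{4 - 2}}\right) \left(-5039\right) = \left(3 \left(- \frac{1}{10}\right) - \frac{10}{\sqrt{2}}\right) \left(-5039\right) = \left(- \frac{3}{10} - 10 \frac{\sqrt{2}}{2}\right) \left(-5039\right) = \left(- \frac{3}{10} - 5 \sqrt{2}\right) \left(-5039\right) = \frac{15117}{10} + 25195 \sqrt{2}$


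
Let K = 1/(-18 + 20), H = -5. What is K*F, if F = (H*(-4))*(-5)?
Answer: -50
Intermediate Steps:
F = -100 (F = -5*(-4)*(-5) = 20*(-5) = -100)
K = ½ (K = 1/2 = ½ ≈ 0.50000)
K*F = (½)*(-100) = -50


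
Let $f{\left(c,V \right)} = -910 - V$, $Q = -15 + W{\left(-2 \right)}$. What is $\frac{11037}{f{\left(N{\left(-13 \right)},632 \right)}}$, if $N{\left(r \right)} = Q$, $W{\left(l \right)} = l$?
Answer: $- \frac{3679}{514} \approx -7.1576$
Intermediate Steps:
$Q = -17$ ($Q = -15 - 2 = -17$)
$N{\left(r \right)} = -17$
$\frac{11037}{f{\left(N{\left(-13 \right)},632 \right)}} = \frac{11037}{-910 - 632} = \frac{11037}{-1542} = 11037 \left(- \frac{1}{1542}\right) = - \frac{3679}{514}$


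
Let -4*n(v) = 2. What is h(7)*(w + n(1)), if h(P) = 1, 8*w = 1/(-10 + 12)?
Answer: -7/16 ≈ -0.43750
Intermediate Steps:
w = 1/16 (w = 1/(8*(-10 + 12)) = (⅛)/2 = (⅛)*(½) = 1/16 ≈ 0.062500)
n(v) = -½ (n(v) = -¼*2 = -½)
h(7)*(w + n(1)) = 1*(1/16 - ½) = 1*(-7/16) = -7/16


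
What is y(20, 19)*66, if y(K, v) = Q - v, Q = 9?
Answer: -660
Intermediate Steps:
y(K, v) = 9 - v
y(20, 19)*66 = (9 - 1*19)*66 = (9 - 19)*66 = -10*66 = -660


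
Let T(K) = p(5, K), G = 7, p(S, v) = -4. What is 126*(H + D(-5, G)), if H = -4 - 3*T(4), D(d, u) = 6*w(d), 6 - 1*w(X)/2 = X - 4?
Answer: 23688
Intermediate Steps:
w(X) = 20 - 2*X (w(X) = 12 - 2*(X - 4) = 12 - 2*(-4 + X) = 12 + (8 - 2*X) = 20 - 2*X)
D(d, u) = 120 - 12*d (D(d, u) = 6*(20 - 2*d) = 120 - 12*d)
T(K) = -4
H = 8 (H = -4 - 3*(-4) = -4 + 12 = 8)
126*(H + D(-5, G)) = 126*(8 + (120 - 12*(-5))) = 126*(8 + (120 + 60)) = 126*(8 + 180) = 126*188 = 23688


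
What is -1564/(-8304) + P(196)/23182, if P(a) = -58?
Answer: 25849/139092 ≈ 0.18584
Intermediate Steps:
-1564/(-8304) + P(196)/23182 = -1564/(-8304) - 58/23182 = -1564*(-1/8304) - 58*1/23182 = 391/2076 - 29/11591 = 25849/139092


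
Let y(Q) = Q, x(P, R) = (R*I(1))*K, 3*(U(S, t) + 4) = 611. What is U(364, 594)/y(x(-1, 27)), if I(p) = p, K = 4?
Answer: 599/324 ≈ 1.8488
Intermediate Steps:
U(S, t) = 599/3 (U(S, t) = -4 + (⅓)*611 = -4 + 611/3 = 599/3)
x(P, R) = 4*R (x(P, R) = (R*1)*4 = R*4 = 4*R)
U(364, 594)/y(x(-1, 27)) = 599/(3*((4*27))) = (599/3)/108 = (599/3)*(1/108) = 599/324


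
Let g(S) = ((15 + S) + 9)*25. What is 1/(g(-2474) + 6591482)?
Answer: 1/6530232 ≈ 1.5313e-7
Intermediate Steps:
g(S) = 600 + 25*S (g(S) = (24 + S)*25 = 600 + 25*S)
1/(g(-2474) + 6591482) = 1/((600 + 25*(-2474)) + 6591482) = 1/((600 - 61850) + 6591482) = 1/(-61250 + 6591482) = 1/6530232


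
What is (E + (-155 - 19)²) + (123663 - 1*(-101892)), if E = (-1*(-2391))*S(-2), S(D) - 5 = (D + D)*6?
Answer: 210402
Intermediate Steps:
S(D) = 5 + 12*D (S(D) = 5 + (D + D)*6 = 5 + (2*D)*6 = 5 + 12*D)
E = -45429 (E = (-1*(-2391))*(5 + 12*(-2)) = 2391*(5 - 24) = 2391*(-19) = -45429)
(E + (-155 - 19)²) + (123663 - 1*(-101892)) = (-45429 + (-155 - 19)²) + (123663 - 1*(-101892)) = (-45429 + (-174)²) + (123663 + 101892) = (-45429 + 30276) + 225555 = -15153 + 225555 = 210402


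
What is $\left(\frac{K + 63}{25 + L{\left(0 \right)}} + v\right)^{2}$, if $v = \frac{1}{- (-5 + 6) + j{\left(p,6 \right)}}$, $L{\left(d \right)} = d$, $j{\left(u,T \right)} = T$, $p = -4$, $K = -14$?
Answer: $\frac{2916}{625} \approx 4.6656$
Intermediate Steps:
$v = \frac{1}{5}$ ($v = \frac{1}{- (-5 + 6) + 6} = \frac{1}{\left(-1\right) 1 + 6} = \frac{1}{-1 + 6} = \frac{1}{5} \approx 0.2$)
$\left(\frac{K + 63}{25 + L{\left(0 \right)}} + v\right)^{2} = \left(\frac{-14 + 63}{25 + 0} + \frac{1}{5}\right)^{2} = \left(\frac{49}{25} + \frac{1}{5}\right)^{2} = \left(\frac{54}{25}\right)^{2} = \frac{2916}{625}$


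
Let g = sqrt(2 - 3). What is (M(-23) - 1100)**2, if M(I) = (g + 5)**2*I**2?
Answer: 106483116 + 122685680*I ≈ 1.0648e+8 + 1.2269e+8*I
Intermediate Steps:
g = I (g = sqrt(-1) = I ≈ 1.0*I)
M(I) = I**2*(5 + I)**2 (M(I) = (I + 5)**2*I**2 = (5 + I)**2*I**2 = I**2*(5 + I)**2)
(M(-23) - 1100)**2 = ((-23)**2*(5 + I)**2 - 1100)**2 = (529*(5 + I)**2 - 1100)**2 = (-1100 + 529*(5 + I)**2)**2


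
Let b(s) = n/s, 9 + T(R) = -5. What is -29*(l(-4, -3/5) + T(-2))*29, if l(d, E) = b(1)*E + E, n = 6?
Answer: 76531/5 ≈ 15306.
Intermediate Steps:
T(R) = -14 (T(R) = -9 - 5 = -14)
b(s) = 6/s
l(d, E) = 7*E (l(d, E) = (6/1)*E + E = (6*1)*E + E = 6*E + E = 7*E)
-29*(l(-4, -3/5) + T(-2))*29 = -29*(7*(-3/5) - 14)*29 = -29*(7*(-3*⅕) - 14)*29 = -29*(7*(-⅗) - 14)*29 = -29*(-21/5 - 14)*29 = -29*(-91/5)*29 = (2639/5)*29 = 76531/5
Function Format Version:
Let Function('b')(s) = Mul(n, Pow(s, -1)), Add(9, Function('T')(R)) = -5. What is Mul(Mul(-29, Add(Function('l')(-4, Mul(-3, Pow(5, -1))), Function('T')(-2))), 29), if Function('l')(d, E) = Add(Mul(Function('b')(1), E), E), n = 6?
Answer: Rational(76531, 5) ≈ 15306.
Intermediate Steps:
Function('T')(R) = -14 (Function('T')(R) = Add(-9, -5) = -14)
Function('b')(s) = Mul(6, Pow(s, -1))
Function('l')(d, E) = Mul(7, E) (Function('l')(d, E) = Add(Mul(Mul(6, Pow(1, -1)), E), E) = Add(Mul(Mul(6, 1), E), E) = Add(Mul(6, E), E) = Mul(7, E))
Mul(Mul(-29, Add(Function('l')(-4, Mul(-3, Pow(5, -1))), Function('T')(-2))), 29) = Mul(Mul(-29, Add(Mul(7, Mul(-3, Pow(5, -1))), -14)), 29) = Mul(Mul(-29, Add(Mul(7, Mul(-3, Rational(1, 5))), -14)), 29) = Mul(Mul(-29, Add(Mul(7, Rational(-3, 5)), -14)), 29) = Mul(Mul(-29, Add(Rational(-21, 5), -14)), 29) = Mul(Mul(-29, Rational(-91, 5)), 29) = Mul(Rational(2639, 5), 29) = Rational(76531, 5)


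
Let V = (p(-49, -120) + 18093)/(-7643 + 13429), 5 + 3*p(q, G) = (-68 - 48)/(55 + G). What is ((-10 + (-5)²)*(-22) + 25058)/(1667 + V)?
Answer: 1743741285/117772126 ≈ 14.806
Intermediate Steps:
p(q, G) = -5/3 - 116/(3*(55 + G)) (p(q, G) = -5/3 + ((-68 - 48)/(55 + G))/3 = -5/3 + (-116/(55 + G))/3 = -5/3 - 116/(3*(55 + G)))
V = 1763963/564135 (V = ((-391 - 5*(-120))/(3*(55 - 120)) + 18093)/(-7643 + 13429) = ((⅓)*(-391 + 600)/(-65) + 18093)/5786 = ((⅓)*(-1/65)*209 + 18093)*(1/5786) = (-209/195 + 18093)*(1/5786) = (3527926/195)*(1/5786) = 1763963/564135 ≈ 3.1268)
((-10 + (-5)²)*(-22) + 25058)/(1667 + V) = ((-10 + (-5)²)*(-22) + 25058)/(1667 + 1763963/564135) = ((-10 + 25)*(-22) + 25058)/(942177008/564135) = (15*(-22) + 25058)*(564135/942177008) = (-330 + 25058)*(564135/942177008) = 24728*(564135/942177008) = 1743741285/117772126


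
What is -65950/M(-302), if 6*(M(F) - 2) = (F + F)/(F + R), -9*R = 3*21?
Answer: -30567825/1078 ≈ -28356.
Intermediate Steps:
R = -7 (R = -21/3 = -1/9*63 = -7)
M(F) = 2 + F/(3*(-7 + F)) (M(F) = 2 + ((F + F)/(F - 7))/6 = 2 + ((2*F)/(-7 + F))/6 = 2 + (2*F/(-7 + F))/6 = 2 + F/(3*(-7 + F)))
-65950/M(-302) = -65950*3*(-7 - 302)/(7*(-6 - 302)) = -65950/((7/3)*(-308)/(-309)) = -65950/((7/3)*(-1/309)*(-308)) = -65950/2156/927 = -65950*927/2156 = -30567825/1078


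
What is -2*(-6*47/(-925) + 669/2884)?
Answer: -1432113/1333850 ≈ -1.0737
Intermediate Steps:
-2*(-6*47/(-925) + 669/2884) = -2*(-282*(-1/925) + 669*(1/2884)) = -2*(282/925 + 669/2884) = -2*1432113/2667700 = -1432113/1333850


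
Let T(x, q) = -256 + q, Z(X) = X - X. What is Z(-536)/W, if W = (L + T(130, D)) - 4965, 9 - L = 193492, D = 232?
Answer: 0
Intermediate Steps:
Z(X) = 0
L = -193483 (L = 9 - 1*193492 = 9 - 193492 = -193483)
W = -198472 (W = (-193483 + (-256 + 232)) - 4965 = (-193483 - 24) - 4965 = -193507 - 4965 = -198472)
Z(-536)/W = 0/(-198472) = 0*(-1/198472) = 0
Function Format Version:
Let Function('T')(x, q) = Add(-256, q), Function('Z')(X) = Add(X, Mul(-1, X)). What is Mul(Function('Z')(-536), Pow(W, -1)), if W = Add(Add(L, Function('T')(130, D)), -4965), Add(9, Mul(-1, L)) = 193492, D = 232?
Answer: 0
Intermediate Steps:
Function('Z')(X) = 0
L = -193483 (L = Add(9, Mul(-1, 193492)) = Add(9, -193492) = -193483)
W = -198472 (W = Add(Add(-193483, Add(-256, 232)), -4965) = Add(Add(-193483, -24), -4965) = Add(-193507, -4965) = -198472)
Mul(Function('Z')(-536), Pow(W, -1)) = Mul(0, Pow(-198472, -1)) = Mul(0, Rational(-1, 198472)) = 0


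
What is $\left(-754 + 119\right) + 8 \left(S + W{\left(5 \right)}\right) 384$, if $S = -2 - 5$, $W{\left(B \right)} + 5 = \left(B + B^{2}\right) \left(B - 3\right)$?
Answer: $146821$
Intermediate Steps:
$W{\left(B \right)} = -5 + \left(-3 + B\right) \left(B + B^{2}\right)$ ($W{\left(B \right)} = -5 + \left(B + B^{2}\right) \left(B - 3\right) = -5 + \left(B + B^{2}\right) \left(-3 + B\right) = -5 + \left(-3 + B\right) \left(B + B^{2}\right)$)
$S = -7$
$\left(-754 + 119\right) + 8 \left(S + W{\left(5 \right)}\right) 384 = \left(-754 + 119\right) + 8 \left(-7 - \left(20 - 125 + 50\right)\right) 384 = -635 + 8 \left(-7 - -55\right) 384 = -635 + 8 \left(-7 + 55\right) 384 = -635 + 8 \cdot 48 \cdot 384 = -635 + 384 \cdot 384 = -635 + 147456 = 146821$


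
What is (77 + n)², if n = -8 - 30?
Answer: 1521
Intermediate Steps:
n = -38
(77 + n)² = (77 - 38)² = 39² = 1521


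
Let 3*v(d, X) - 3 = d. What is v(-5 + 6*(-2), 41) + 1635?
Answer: 4891/3 ≈ 1630.3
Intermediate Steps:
v(d, X) = 1 + d/3
v(-5 + 6*(-2), 41) + 1635 = (1 + (-5 + 6*(-2))/3) + 1635 = (1 + (-5 - 12)/3) + 1635 = (1 + (1/3)*(-17)) + 1635 = (1 - 17/3) + 1635 = -14/3 + 1635 = 4891/3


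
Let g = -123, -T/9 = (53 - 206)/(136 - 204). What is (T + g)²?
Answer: 328329/16 ≈ 20521.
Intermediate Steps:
T = -81/4 (T = -9*(53 - 206)/(136 - 204) = -(-1377)/(-68) = -(-1377)*(-1)/68 = -9*9/4 = -81/4 ≈ -20.250)
(T + g)² = (-81/4 - 123)² = (-573/4)² = 328329/16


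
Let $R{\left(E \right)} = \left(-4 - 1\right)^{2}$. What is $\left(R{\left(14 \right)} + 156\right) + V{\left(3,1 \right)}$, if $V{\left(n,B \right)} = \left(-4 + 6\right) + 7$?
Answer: $190$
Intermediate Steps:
$R{\left(E \right)} = 25$ ($R{\left(E \right)} = \left(-5\right)^{2} = 25$)
$V{\left(n,B \right)} = 9$ ($V{\left(n,B \right)} = 2 + 7 = 9$)
$\left(R{\left(14 \right)} + 156\right) + V{\left(3,1 \right)} = \left(25 + 156\right) + 9 = 181 + 9 = 190$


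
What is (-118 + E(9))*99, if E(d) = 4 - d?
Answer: -12177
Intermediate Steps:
(-118 + E(9))*99 = (-118 + (4 - 1*9))*99 = (-118 + (4 - 9))*99 = (-118 - 5)*99 = -123*99 = -12177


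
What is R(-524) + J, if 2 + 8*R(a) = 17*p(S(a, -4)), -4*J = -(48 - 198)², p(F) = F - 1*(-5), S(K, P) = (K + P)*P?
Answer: 80987/8 ≈ 10123.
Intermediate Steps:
S(K, P) = P*(K + P)
p(F) = 5 + F (p(F) = F + 5 = 5 + F)
J = 5625 (J = -(-1)*(48 - 198)²/4 = -(-1)*(-150)²/4 = -(-1)*22500/4 = -¼*(-22500) = 5625)
R(a) = 355/8 - 17*a/2 (R(a) = -¼ + (17*(5 - 4*(a - 4)))/8 = -¼ + (17*(5 - 4*(-4 + a)))/8 = -¼ + (17*(5 + (16 - 4*a)))/8 = -¼ + (17*(21 - 4*a))/8 = -¼ + (357 - 68*a)/8 = -¼ + (357/8 - 17*a/2) = 355/8 - 17*a/2)
R(-524) + J = (355/8 - 17/2*(-524)) + 5625 = (355/8 + 4454) + 5625 = 35987/8 + 5625 = 80987/8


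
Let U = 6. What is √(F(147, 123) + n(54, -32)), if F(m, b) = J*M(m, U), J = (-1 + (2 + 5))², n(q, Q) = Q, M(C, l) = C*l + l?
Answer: 8*√499 ≈ 178.71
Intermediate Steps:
M(C, l) = l + C*l
J = 36 (J = (-1 + 7)² = 6² = 36)
F(m, b) = 216 + 216*m (F(m, b) = 36*(6*(1 + m)) = 36*(6 + 6*m) = 216 + 216*m)
√(F(147, 123) + n(54, -32)) = √((216 + 216*147) - 32) = √((216 + 31752) - 32) = √(31968 - 32) = √31936 = 8*√499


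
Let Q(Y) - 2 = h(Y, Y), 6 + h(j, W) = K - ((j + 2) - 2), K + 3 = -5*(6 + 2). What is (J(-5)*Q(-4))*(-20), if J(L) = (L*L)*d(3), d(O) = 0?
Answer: 0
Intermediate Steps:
K = -43 (K = -3 - 5*(6 + 2) = -3 - 5*8 = -3 - 40 = -43)
h(j, W) = -49 - j (h(j, W) = -6 + (-43 - ((j + 2) - 2)) = -6 + (-43 - ((2 + j) - 2)) = -6 + (-43 - j) = -49 - j)
J(L) = 0 (J(L) = (L*L)*0 = L²*0 = 0)
Q(Y) = -47 - Y (Q(Y) = 2 + (-49 - Y) = -47 - Y)
(J(-5)*Q(-4))*(-20) = (0*(-47 - 1*(-4)))*(-20) = (0*(-47 + 4))*(-20) = (0*(-43))*(-20) = 0*(-20) = 0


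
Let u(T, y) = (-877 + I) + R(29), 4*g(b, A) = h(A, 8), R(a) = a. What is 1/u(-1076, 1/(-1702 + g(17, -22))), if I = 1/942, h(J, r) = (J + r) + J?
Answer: -942/798815 ≈ -0.0011792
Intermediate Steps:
h(J, r) = r + 2*J
g(b, A) = 2 + A/2 (g(b, A) = (8 + 2*A)/4 = 2 + A/2)
I = 1/942 ≈ 0.0010616
u(T, y) = -798815/942 (u(T, y) = (-877 + 1/942) + 29 = -826133/942 + 29 = -798815/942)
1/u(-1076, 1/(-1702 + g(17, -22))) = 1/(-798815/942) = -942/798815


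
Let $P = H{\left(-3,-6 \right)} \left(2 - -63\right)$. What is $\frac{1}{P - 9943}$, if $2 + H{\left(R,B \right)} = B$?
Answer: $- \frac{1}{10463} \approx -9.5575 \cdot 10^{-5}$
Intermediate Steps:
$H{\left(R,B \right)} = -2 + B$
$P = -520$ ($P = \left(-2 - 6\right) \left(2 - -63\right) = - 8 \left(2 + 63\right) = \left(-8\right) 65 = -520$)
$\frac{1}{P - 9943} = \frac{1}{-520 - 9943} = \frac{1}{-10463} = - \frac{1}{10463}$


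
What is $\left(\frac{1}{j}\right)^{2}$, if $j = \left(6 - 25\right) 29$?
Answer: $\frac{1}{303601} \approx 3.2938 \cdot 10^{-6}$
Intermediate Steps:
$j = -551$ ($j = \left(-19\right) 29 = -551$)
$\left(\frac{1}{j}\right)^{2} = \left(\frac{1}{-551}\right)^{2} = \left(- \frac{1}{551}\right)^{2} = \frac{1}{303601}$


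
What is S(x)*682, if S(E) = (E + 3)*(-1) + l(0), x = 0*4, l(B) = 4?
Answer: 682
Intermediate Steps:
x = 0
S(E) = 1 - E (S(E) = (E + 3)*(-1) + 4 = (3 + E)*(-1) + 4 = (-3 - E) + 4 = 1 - E)
S(x)*682 = (1 - 1*0)*682 = (1 + 0)*682 = 1*682 = 682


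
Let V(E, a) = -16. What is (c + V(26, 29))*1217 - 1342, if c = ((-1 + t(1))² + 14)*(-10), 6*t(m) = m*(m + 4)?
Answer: -3447577/18 ≈ -1.9153e+5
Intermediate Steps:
t(m) = m*(4 + m)/6 (t(m) = (m*(m + 4))/6 = (m*(4 + m))/6 = m*(4 + m)/6)
c = -2525/18 (c = ((-1 + (⅙)*1*(4 + 1))² + 14)*(-10) = ((-1 + (⅙)*1*5)² + 14)*(-10) = ((-1 + ⅚)² + 14)*(-10) = ((-⅙)² + 14)*(-10) = (1/36 + 14)*(-10) = (505/36)*(-10) = -2525/18 ≈ -140.28)
(c + V(26, 29))*1217 - 1342 = (-2525/18 - 16)*1217 - 1342 = -2813/18*1217 - 1342 = -3423421/18 - 1342 = -3447577/18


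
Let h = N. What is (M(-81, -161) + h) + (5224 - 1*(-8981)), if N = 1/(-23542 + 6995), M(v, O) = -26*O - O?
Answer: 306979943/16547 ≈ 18552.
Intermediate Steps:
M(v, O) = -27*O
N = -1/16547 (N = 1/(-16547) = -1/16547 ≈ -6.0434e-5)
h = -1/16547 ≈ -6.0434e-5
(M(-81, -161) + h) + (5224 - 1*(-8981)) = (-27*(-161) - 1/16547) + (5224 - 1*(-8981)) = (4347 - 1/16547) + (5224 + 8981) = 71929808/16547 + 14205 = 306979943/16547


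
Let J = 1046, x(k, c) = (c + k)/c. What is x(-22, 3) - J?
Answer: -3157/3 ≈ -1052.3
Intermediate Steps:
x(k, c) = (c + k)/c
x(-22, 3) - J = (3 - 22)/3 - 1*1046 = (⅓)*(-19) - 1046 = -19/3 - 1046 = -3157/3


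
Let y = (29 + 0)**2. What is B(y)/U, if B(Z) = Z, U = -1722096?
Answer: -841/1722096 ≈ -0.00048836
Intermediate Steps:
y = 841 (y = 29**2 = 841)
B(y)/U = 841/(-1722096) = 841*(-1/1722096) = -841/1722096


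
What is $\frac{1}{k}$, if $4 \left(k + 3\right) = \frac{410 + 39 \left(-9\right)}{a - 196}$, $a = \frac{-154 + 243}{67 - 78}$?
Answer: $- \frac{8980}{27589} \approx -0.32549$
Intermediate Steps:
$a = - \frac{89}{11}$ ($a = \frac{89}{-11} = 89 \left(- \frac{1}{11}\right) = - \frac{89}{11} \approx -8.0909$)
$k = - \frac{27589}{8980}$ ($k = -3 + \frac{\left(410 + 39 \left(-9\right)\right) \frac{1}{- \frac{89}{11} - 196}}{4} = -3 + \frac{\left(410 - 351\right) \frac{1}{- \frac{2245}{11}}}{4} = -3 + \frac{59 \left(- \frac{11}{2245}\right)}{4} = -3 + \frac{1}{4} \left(- \frac{649}{2245}\right) = -3 - \frac{649}{8980} = - \frac{27589}{8980} \approx -3.0723$)
$\frac{1}{k} = \frac{1}{- \frac{27589}{8980}} = - \frac{8980}{27589}$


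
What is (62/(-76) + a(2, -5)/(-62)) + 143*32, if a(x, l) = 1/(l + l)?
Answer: 53895689/11780 ≈ 4575.2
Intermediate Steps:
a(x, l) = 1/(2*l)
(62/(-76) + a(2, -5)/(-62)) + 143*32 = (62/(-76) + ((½)/(-5))/(-62)) + 143*32 = (62*(-1/76) + ((½)*(-⅕))*(-1/62)) + 4576 = (-31/38 - ⅒*(-1/62)) + 4576 = (-31/38 + 1/620) + 4576 = -9591/11780 + 4576 = 53895689/11780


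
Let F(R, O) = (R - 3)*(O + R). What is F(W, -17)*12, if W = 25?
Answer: 2112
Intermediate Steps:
F(R, O) = (-3 + R)*(O + R)
F(W, -17)*12 = (25**2 - 3*(-17) - 3*25 - 17*25)*12 = (625 + 51 - 75 - 425)*12 = 176*12 = 2112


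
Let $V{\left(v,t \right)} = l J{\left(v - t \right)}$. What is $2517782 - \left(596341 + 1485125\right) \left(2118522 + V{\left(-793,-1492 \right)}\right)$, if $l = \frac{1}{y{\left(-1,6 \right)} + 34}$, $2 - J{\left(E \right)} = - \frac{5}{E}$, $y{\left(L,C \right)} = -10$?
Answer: $- \frac{4109774386016751}{932} \approx -4.4096 \cdot 10^{12}$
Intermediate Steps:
$J{\left(E \right)} = 2 + \frac{5}{E}$ ($J{\left(E \right)} = 2 - - \frac{5}{E} = 2 + \frac{5}{E}$)
$l = \frac{1}{24}$ ($l = \frac{1}{-10 + 34} = \frac{1}{24} \approx 0.041667$)
$V{\left(v,t \right)} = \frac{1}{12} + \frac{5}{24 \left(v - t\right)}$ ($V{\left(v,t \right)} = \frac{2 + \frac{5}{v - t}}{24} = \frac{1}{12} + \frac{5}{24 \left(v - t\right)}$)
$2517782 - \left(596341 + 1485125\right) \left(2118522 + V{\left(-793,-1492 \right)}\right) = 2517782 - \left(596341 + 1485125\right) \left(2118522 + \frac{- \frac{5}{24} - - \frac{793}{12} + \frac{1}{12} \left(-1492\right)}{-1492 - -793}\right) = 2517782 - 2081466 \left(2118522 + \frac{- \frac{5}{24} + \frac{793}{12} - \frac{373}{3}}{-1492 + 793}\right) = 2517782 - 2081466 \left(2118522 + \frac{1}{-699} \left(- \frac{1403}{24}\right)\right) = 2517782 - 2081466 \left(2118522 - - \frac{1403}{16776}\right) = 2517782 - 2081466 \left(2118522 + \frac{1403}{16776}\right) = 2517782 - 2081466 \cdot \frac{35540326475}{16776} = 2517782 - \frac{4109776732589575}{932} = - \frac{4109774386016751}{932}$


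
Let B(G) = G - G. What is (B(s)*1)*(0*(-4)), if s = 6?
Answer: 0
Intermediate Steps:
B(G) = 0
(B(s)*1)*(0*(-4)) = (0*1)*(0*(-4)) = 0*0 = 0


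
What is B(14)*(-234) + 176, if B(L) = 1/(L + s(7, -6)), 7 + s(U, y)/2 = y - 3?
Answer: 189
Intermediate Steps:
s(U, y) = -20 + 2*y (s(U, y) = -14 + 2*(y - 3) = -14 + 2*(-3 + y) = -14 + (-6 + 2*y) = -20 + 2*y)
B(L) = 1/(-32 + L) (B(L) = 1/(L + (-20 + 2*(-6))) = 1/(L + (-20 - 12)) = 1/(L - 32) = 1/(-32 + L))
B(14)*(-234) + 176 = -234/(-32 + 14) + 176 = -234/(-18) + 176 = -1/18*(-234) + 176 = 13 + 176 = 189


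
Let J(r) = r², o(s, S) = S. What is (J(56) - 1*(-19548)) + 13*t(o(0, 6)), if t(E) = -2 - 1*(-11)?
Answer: 22801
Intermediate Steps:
t(E) = 9 (t(E) = -2 + 11 = 9)
(J(56) - 1*(-19548)) + 13*t(o(0, 6)) = (56² - 1*(-19548)) + 13*9 = (3136 + 19548) + 117 = 22684 + 117 = 22801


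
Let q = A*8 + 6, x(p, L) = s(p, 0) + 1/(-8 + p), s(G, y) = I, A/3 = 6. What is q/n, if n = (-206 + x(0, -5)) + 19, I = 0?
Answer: -400/499 ≈ -0.80160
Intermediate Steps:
A = 18 (A = 3*6 = 18)
s(G, y) = 0
x(p, L) = 1/(-8 + p) (x(p, L) = 0 + 1/(-8 + p) = 1/(-8 + p))
n = -1497/8 (n = (-206 + 1/(-8 + 0)) + 19 = (-206 + 1/(-8)) + 19 = (-206 - ⅛) + 19 = -1649/8 + 19 = -1497/8 ≈ -187.13)
q = 150 (q = 18*8 + 6 = 144 + 6 = 150)
q/n = 150/(-1497/8) = 150*(-8/1497) = -400/499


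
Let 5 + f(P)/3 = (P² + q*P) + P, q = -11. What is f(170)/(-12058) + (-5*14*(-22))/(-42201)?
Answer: -3461537905/508859658 ≈ -6.8025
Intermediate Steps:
f(P) = -15 - 30*P + 3*P² (f(P) = -15 + 3*((P² - 11*P) + P) = -15 + 3*(P² - 10*P) = -15 + (-30*P + 3*P²) = -15 - 30*P + 3*P²)
f(170)/(-12058) + (-5*14*(-22))/(-42201) = (-15 - 30*170 + 3*170²)/(-12058) + (-5*14*(-22))/(-42201) = (-15 - 5100 + 3*28900)*(-1/12058) - 70*(-22)*(-1/42201) = (-15 - 5100 + 86700)*(-1/12058) + 1540*(-1/42201) = 81585*(-1/12058) - 1540/42201 = -81585/12058 - 1540/42201 = -3461537905/508859658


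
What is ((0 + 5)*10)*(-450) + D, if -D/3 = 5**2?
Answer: -22575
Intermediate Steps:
D = -75 (D = -3*5**2 = -3*25 = -75)
((0 + 5)*10)*(-450) + D = ((0 + 5)*10)*(-450) - 75 = (5*10)*(-450) - 75 = 50*(-450) - 75 = -22500 - 75 = -22575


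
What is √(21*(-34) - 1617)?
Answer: 3*I*√259 ≈ 48.28*I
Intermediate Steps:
√(21*(-34) - 1617) = √(-714 - 1617) = √(-2331) = 3*I*√259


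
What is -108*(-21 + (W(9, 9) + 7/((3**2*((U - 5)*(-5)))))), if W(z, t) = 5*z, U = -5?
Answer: -64842/25 ≈ -2593.7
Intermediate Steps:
-108*(-21 + (W(9, 9) + 7/((3**2*((U - 5)*(-5)))))) = -108*(-21 + (5*9 + 7/((3**2*((-5 - 5)*(-5)))))) = -108*(-21 + (45 + 7/((9*(-10*(-5)))))) = -108*(-21 + (45 + 7/((9*50)))) = -108*(-21 + (45 + 7/450)) = -108*(-21 + 20257/450) = -108*10807/450 = -64842/25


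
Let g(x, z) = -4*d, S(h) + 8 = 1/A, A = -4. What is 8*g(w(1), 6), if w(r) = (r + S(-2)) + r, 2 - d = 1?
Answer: -32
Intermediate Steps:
d = 1 (d = 2 - 1*1 = 2 - 1 = 1)
S(h) = -33/4 (S(h) = -8 + 1/(-4) = -8 - 1/4 = -33/4)
w(r) = -33/4 + 2*r (w(r) = (r - 33/4) + r = (-33/4 + r) + r = -33/4 + 2*r)
g(x, z) = -4 (g(x, z) = -4*1 = -4)
8*g(w(1), 6) = 8*(-4) = -32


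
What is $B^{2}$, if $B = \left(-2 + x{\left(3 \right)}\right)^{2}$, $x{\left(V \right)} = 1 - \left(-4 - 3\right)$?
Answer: $1296$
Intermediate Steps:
$x{\left(V \right)} = 8$ ($x{\left(V \right)} = 1 - \left(-4 - 3\right) = 1 - -7 = 1 + 7 = 8$)
$B = 36$ ($B = \left(-2 + 8\right)^{2} = 6^{2} = 36$)
$B^{2} = 36^{2} = 1296$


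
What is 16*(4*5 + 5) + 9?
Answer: 409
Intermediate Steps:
16*(4*5 + 5) + 9 = 16*(20 + 5) + 9 = 16*25 + 9 = 400 + 9 = 409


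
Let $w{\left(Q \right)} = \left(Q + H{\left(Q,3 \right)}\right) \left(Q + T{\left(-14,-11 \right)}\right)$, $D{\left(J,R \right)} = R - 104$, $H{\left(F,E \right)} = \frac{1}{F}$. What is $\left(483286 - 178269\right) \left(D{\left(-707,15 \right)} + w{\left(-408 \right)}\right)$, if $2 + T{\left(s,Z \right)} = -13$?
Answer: $\frac{7155534415837}{136} \approx 5.2614 \cdot 10^{10}$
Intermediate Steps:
$T{\left(s,Z \right)} = -15$ ($T{\left(s,Z \right)} = -2 - 13 = -15$)
$D{\left(J,R \right)} = -104 + R$
$w{\left(Q \right)} = \left(-15 + Q\right) \left(Q + \frac{1}{Q}\right)$ ($w{\left(Q \right)} = \left(Q + \frac{1}{Q}\right) \left(Q - 15\right) = \left(Q + \frac{1}{Q}\right) \left(-15 + Q\right) = \left(-15 + Q\right) \left(Q + \frac{1}{Q}\right)$)
$\left(483286 - 178269\right) \left(D{\left(-707,15 \right)} + w{\left(-408 \right)}\right) = \left(483286 - 178269\right) \left(\left(-104 + 15\right) + \left(1 + \left(-408\right)^{2} - -6120 - \frac{15}{-408}\right)\right) = 305017 \left(-89 + \left(1 + 166464 + 6120 - - \frac{5}{136}\right)\right) = 305017 \left(-89 + \left(1 + 166464 + 6120 + \frac{5}{136}\right)\right) = 305017 \left(-89 + \frac{23471565}{136}\right) = 305017 \cdot \frac{23459461}{136} = \frac{7155534415837}{136}$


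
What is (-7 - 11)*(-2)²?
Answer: -72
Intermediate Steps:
(-7 - 11)*(-2)² = -18*4 = -72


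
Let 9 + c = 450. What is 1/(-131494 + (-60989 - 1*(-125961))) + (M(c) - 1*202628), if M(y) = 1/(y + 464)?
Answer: -12198693867863/60202410 ≈ -2.0263e+5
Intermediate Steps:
c = 441 (c = -9 + 450 = 441)
M(y) = 1/(464 + y)
1/(-131494 + (-60989 - 1*(-125961))) + (M(c) - 1*202628) = 1/(-131494 + (-60989 - 1*(-125961))) + (1/(464 + 441) - 1*202628) = 1/(-131494 + (-60989 + 125961)) + (1/905 - 202628) = 1/(-131494 + 64972) + (1/905 - 202628) = 1/(-66522) - 183378339/905 = -1/66522 - 183378339/905 = -12198693867863/60202410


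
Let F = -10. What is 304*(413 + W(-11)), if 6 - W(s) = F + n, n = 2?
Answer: 129808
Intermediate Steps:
W(s) = 14 (W(s) = 6 - (-10 + 2) = 6 - 1*(-8) = 6 + 8 = 14)
304*(413 + W(-11)) = 304*(413 + 14) = 304*427 = 129808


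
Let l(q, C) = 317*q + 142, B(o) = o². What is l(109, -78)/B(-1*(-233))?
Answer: 34695/54289 ≈ 0.63908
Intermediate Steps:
l(q, C) = 142 + 317*q
l(109, -78)/B(-1*(-233)) = (142 + 317*109)/((-1*(-233))²) = (142 + 34553)/(233²) = 34695/54289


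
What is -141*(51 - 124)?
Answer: 10293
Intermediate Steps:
-141*(51 - 124) = -141*(-73) = 10293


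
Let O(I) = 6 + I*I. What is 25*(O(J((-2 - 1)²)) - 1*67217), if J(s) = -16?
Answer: -1673875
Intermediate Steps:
O(I) = 6 + I²
25*(O(J((-2 - 1)²)) - 1*67217) = 25*((6 + (-16)²) - 1*67217) = 25*((6 + 256) - 67217) = 25*(262 - 67217) = 25*(-66955) = -1673875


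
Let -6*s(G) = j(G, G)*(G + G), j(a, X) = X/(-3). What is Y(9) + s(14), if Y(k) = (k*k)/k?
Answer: 277/9 ≈ 30.778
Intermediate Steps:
j(a, X) = -X/3 (j(a, X) = X*(-⅓) = -X/3)
Y(k) = k (Y(k) = k²/k = k)
s(G) = G²/9 (s(G) = -(-G/3)*(G + G)/6 = -(-G/3)*2*G/6 = -(-1)*G²/9 = G²/9)
Y(9) + s(14) = 9 + (⅑)*14² = 9 + (⅑)*196 = 9 + 196/9 = 277/9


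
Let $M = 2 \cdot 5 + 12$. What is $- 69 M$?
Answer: $-1518$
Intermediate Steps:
$M = 22$ ($M = 10 + 12 = 22$)
$- 69 M = \left(-69\right) 22 = -1518$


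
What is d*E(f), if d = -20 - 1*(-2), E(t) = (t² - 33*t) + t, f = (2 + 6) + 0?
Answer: 3456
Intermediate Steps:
f = 8 (f = 8 + 0 = 8)
E(t) = t² - 32*t
d = -18 (d = -20 + 2 = -18)
d*E(f) = -144*(-32 + 8) = -144*(-24) = -18*(-192) = 3456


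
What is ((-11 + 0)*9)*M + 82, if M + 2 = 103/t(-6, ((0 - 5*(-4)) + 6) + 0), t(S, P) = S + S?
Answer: 4519/4 ≈ 1129.8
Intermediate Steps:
t(S, P) = 2*S
M = -127/12 (M = -2 + 103/((2*(-6))) = -2 + 103/(-12) = -2 + 103*(-1/12) = -2 - 103/12 = -127/12 ≈ -10.583)
((-11 + 0)*9)*M + 82 = ((-11 + 0)*9)*(-127/12) + 82 = -11*9*(-127/12) + 82 = -99*(-127/12) + 82 = 4191/4 + 82 = 4519/4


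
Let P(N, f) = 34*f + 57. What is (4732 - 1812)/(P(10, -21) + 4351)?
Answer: 1460/1847 ≈ 0.79047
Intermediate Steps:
P(N, f) = 57 + 34*f
(4732 - 1812)/(P(10, -21) + 4351) = (4732 - 1812)/((57 + 34*(-21)) + 4351) = 2920/((57 - 714) + 4351) = 2920/(-657 + 4351) = 2920/3694 = 2920*(1/3694) = 1460/1847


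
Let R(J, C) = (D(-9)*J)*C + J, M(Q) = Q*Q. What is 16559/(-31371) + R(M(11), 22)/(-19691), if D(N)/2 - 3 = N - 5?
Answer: 215336012/88246623 ≈ 2.4402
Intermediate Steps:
M(Q) = Q**2
D(N) = -4 + 2*N (D(N) = 6 + 2*(N - 5) = 6 + 2*(-5 + N) = 6 + (-10 + 2*N) = -4 + 2*N)
R(J, C) = J - 22*C*J (R(J, C) = ((-4 + 2*(-9))*J)*C + J = ((-4 - 18)*J)*C + J = (-22*J)*C + J = -22*C*J + J = J - 22*C*J)
16559/(-31371) + R(M(11), 22)/(-19691) = 16559/(-31371) + (11**2*(1 - 22*22))/(-19691) = 16559*(-1/31371) + (121*(1 - 484))*(-1/19691) = -16559/31371 + (121*(-483))*(-1/19691) = -16559/31371 - 58443*(-1/19691) = -16559/31371 + 8349/2813 = 215336012/88246623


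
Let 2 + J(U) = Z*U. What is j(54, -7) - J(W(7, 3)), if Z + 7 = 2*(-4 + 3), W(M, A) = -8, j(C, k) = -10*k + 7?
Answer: 7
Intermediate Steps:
j(C, k) = 7 - 10*k
Z = -9 (Z = -7 + 2*(-4 + 3) = -7 + 2*(-1) = -7 - 2 = -9)
J(U) = -2 - 9*U
j(54, -7) - J(W(7, 3)) = (7 - 10*(-7)) - (-2 - 9*(-8)) = (7 + 70) - (-2 + 72) = 77 - 1*70 = 77 - 70 = 7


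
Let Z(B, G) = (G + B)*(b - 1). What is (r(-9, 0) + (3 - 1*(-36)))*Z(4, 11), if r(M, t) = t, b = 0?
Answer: -585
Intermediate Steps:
Z(B, G) = -B - G (Z(B, G) = (G + B)*(0 - 1) = (B + G)*(-1) = -B - G)
(r(-9, 0) + (3 - 1*(-36)))*Z(4, 11) = (0 + (3 - 1*(-36)))*(-1*4 - 1*11) = (0 + (3 + 36))*(-4 - 11) = (0 + 39)*(-15) = 39*(-15) = -585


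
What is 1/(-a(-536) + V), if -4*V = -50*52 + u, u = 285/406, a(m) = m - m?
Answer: 1624/1055315 ≈ 0.0015389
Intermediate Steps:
a(m) = 0
u = 285/406 (u = 285*(1/406) = 285/406 ≈ 0.70197)
V = 1055315/1624 (V = -(-50*52 + 285/406)/4 = -(-2600 + 285/406)/4 = -¼*(-1055315/406) = 1055315/1624 ≈ 649.82)
1/(-a(-536) + V) = 1/(-1*0 + 1055315/1624) = 1/(0 + 1055315/1624) = 1/(1055315/1624) = 1624/1055315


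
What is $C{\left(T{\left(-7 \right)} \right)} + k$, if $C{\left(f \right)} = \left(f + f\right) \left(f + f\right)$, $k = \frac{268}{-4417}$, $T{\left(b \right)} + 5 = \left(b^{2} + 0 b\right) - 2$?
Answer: $\frac{31166084}{4417} \approx 7055.9$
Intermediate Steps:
$T{\left(b \right)} = -7 + b^{2}$ ($T{\left(b \right)} = -5 + \left(\left(b^{2} + 0 b\right) - 2\right) = -5 + \left(\left(b^{2} + 0\right) - 2\right) = -5 + \left(b^{2} - 2\right) = -5 + \left(-2 + b^{2}\right) = -7 + b^{2}$)
$k = - \frac{268}{4417}$ ($k = 268 \left(- \frac{1}{4417}\right) = - \frac{268}{4417} \approx -0.060675$)
$C{\left(f \right)} = 4 f^{2}$ ($C{\left(f \right)} = 2 f 2 f = 4 f^{2}$)
$C{\left(T{\left(-7 \right)} \right)} + k = 4 \left(-7 + \left(-7\right)^{2}\right)^{2} - \frac{268}{4417} = 4 \left(-7 + 49\right)^{2} - \frac{268}{4417} = 4 \cdot 42^{2} - \frac{268}{4417} = 4 \cdot 1764 - \frac{268}{4417} = 7056 - \frac{268}{4417} = \frac{31166084}{4417}$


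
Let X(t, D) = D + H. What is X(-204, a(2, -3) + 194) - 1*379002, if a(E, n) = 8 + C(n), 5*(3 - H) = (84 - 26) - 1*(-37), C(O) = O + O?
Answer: -378822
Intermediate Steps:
C(O) = 2*O
H = -16 (H = 3 - ((84 - 26) - 1*(-37))/5 = 3 - (58 + 37)/5 = 3 - ⅕*95 = 3 - 19 = -16)
a(E, n) = 8 + 2*n
X(t, D) = -16 + D (X(t, D) = D - 16 = -16 + D)
X(-204, a(2, -3) + 194) - 1*379002 = (-16 + ((8 + 2*(-3)) + 194)) - 1*379002 = (-16 + ((8 - 6) + 194)) - 379002 = (-16 + (2 + 194)) - 379002 = (-16 + 196) - 379002 = 180 - 379002 = -378822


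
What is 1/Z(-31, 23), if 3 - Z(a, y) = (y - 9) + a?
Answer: 1/20 ≈ 0.050000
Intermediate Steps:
Z(a, y) = 12 - a - y (Z(a, y) = 3 - ((y - 9) + a) = 3 - ((-9 + y) + a) = 3 - (-9 + a + y) = 3 + (9 - a - y) = 12 - a - y)
1/Z(-31, 23) = 1/(12 - 1*(-31) - 1*23) = 1/(12 + 31 - 23) = 1/20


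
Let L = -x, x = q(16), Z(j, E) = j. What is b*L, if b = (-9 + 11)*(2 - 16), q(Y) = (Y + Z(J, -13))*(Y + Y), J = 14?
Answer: 26880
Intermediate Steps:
q(Y) = 2*Y*(14 + Y) (q(Y) = (Y + 14)*(Y + Y) = (14 + Y)*(2*Y) = 2*Y*(14 + Y))
x = 960 (x = 2*16*(14 + 16) = 2*16*30 = 960)
L = -960 (L = -1*960 = -960)
b = -28 (b = 2*(-14) = -28)
b*L = -28*(-960) = 26880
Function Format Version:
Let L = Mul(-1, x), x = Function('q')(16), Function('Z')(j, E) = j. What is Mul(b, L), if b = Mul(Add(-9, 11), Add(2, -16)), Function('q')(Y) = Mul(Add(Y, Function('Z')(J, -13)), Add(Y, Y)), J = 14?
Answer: 26880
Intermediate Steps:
Function('q')(Y) = Mul(2, Y, Add(14, Y)) (Function('q')(Y) = Mul(Add(Y, 14), Add(Y, Y)) = Mul(Add(14, Y), Mul(2, Y)) = Mul(2, Y, Add(14, Y)))
x = 960 (x = Mul(2, 16, Add(14, 16)) = Mul(2, 16, 30) = 960)
L = -960 (L = Mul(-1, 960) = -960)
b = -28 (b = Mul(2, -14) = -28)
Mul(b, L) = Mul(-28, -960) = 26880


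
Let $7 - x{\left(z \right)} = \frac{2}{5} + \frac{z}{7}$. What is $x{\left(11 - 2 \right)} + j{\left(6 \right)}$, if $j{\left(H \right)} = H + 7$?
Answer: $\frac{641}{35} \approx 18.314$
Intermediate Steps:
$x{\left(z \right)} = \frac{33}{5} - \frac{z}{7}$ ($x{\left(z \right)} = 7 - \left(\frac{2}{5} + \frac{z}{7}\right) = \frac{33}{5} - \frac{z}{7}$)
$j{\left(H \right)} = 7 + H$
$x{\left(11 - 2 \right)} + j{\left(6 \right)} = \left(\frac{33}{5} - \frac{11 - 2}{7}\right) + \left(7 + 6\right) = \left(\frac{33}{5} - \frac{9}{7}\right) + 13 = \frac{186}{35} + 13 = \frac{641}{35}$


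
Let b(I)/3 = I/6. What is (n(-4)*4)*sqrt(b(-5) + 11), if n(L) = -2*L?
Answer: 16*sqrt(34) ≈ 93.295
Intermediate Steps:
b(I) = I/2 (b(I) = 3*(I/6) = I/2)
(n(-4)*4)*sqrt(b(-5) + 11) = (-2*(-4)*4)*sqrt((1/2)*(-5) + 11) = (8*4)*sqrt(-5/2 + 11) = 32*sqrt(17/2) = 32*(sqrt(34)/2) = 16*sqrt(34)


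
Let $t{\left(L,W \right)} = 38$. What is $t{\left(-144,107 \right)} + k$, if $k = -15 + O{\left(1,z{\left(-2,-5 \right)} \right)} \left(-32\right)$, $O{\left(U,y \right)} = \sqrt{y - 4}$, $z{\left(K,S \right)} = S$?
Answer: $23 - 96 i \approx 23.0 - 96.0 i$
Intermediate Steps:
$O{\left(U,y \right)} = \sqrt{-4 + y}$
$k = -15 - 96 i$ ($k = -15 + \sqrt{-4 - 5} \left(-32\right) = -15 + \sqrt{-9} \left(-32\right) = -15 + 3 i \left(-32\right) = -15 - 96 i \approx -15.0 - 96.0 i$)
$t{\left(-144,107 \right)} + k = 38 - \left(15 + 96 i\right) = 23 - 96 i$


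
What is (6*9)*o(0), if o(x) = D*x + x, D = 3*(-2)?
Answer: 0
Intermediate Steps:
D = -6
o(x) = -5*x (o(x) = -6*x + x = -5*x)
(6*9)*o(0) = (6*9)*(-5*0) = 54*0 = 0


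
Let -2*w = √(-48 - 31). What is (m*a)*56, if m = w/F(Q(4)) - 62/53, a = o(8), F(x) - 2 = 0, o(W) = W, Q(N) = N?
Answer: -27776/53 - 112*I*√79 ≈ -524.08 - 995.48*I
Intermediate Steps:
F(x) = 2 (F(x) = 2 + 0 = 2)
w = -I*√79/2 (w = -√(-48 - 31)/2 = -I*√79/2 ≈ -4.4441*I)
a = 8
m = -62/53 - I*√79/4 (m = -I*√79/2/2 - 62/53 = -I*√79/2*(½) - 62*1/53 = -I*√79/4 - 62/53 = -62/53 - I*√79/4 ≈ -1.1698 - 2.222*I)
(m*a)*56 = ((-62/53 - I*√79/4)*8)*56 = (-496/53 - 2*I*√79)*56 = -27776/53 - 112*I*√79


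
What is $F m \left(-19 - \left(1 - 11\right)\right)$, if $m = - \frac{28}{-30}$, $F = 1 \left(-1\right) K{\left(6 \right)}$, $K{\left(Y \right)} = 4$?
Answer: $\frac{168}{5} \approx 33.6$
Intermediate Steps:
$F = -4$ ($F = 1 \left(-1\right) 4 = \left(-1\right) 4 = -4$)
$m = \frac{14}{15}$ ($m = \left(-28\right) \left(- \frac{1}{30}\right) = \frac{14}{15} \approx 0.93333$)
$F m \left(-19 - \left(1 - 11\right)\right) = \left(-4\right) \frac{14}{15} \left(-19 - \left(1 - 11\right)\right) = - \frac{56 \left(-19 - -10\right)}{15} = - \frac{56 \left(-19 + 10\right)}{15} = \left(- \frac{56}{15}\right) \left(-9\right) = \frac{168}{5}$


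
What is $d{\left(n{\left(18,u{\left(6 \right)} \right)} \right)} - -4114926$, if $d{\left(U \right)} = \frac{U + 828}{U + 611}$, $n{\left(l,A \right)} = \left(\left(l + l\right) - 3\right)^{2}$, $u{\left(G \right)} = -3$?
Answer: $\frac{6995376117}{1700} \approx 4.1149 \cdot 10^{6}$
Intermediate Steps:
$n{\left(l,A \right)} = \left(-3 + 2 l\right)^{2}$ ($n{\left(l,A \right)} = \left(2 l - 3\right)^{2} = \left(-3 + 2 l\right)^{2}$)
$d{\left(U \right)} = \frac{828 + U}{611 + U}$
$d{\left(n{\left(18,u{\left(6 \right)} \right)} \right)} - -4114926 = \frac{828 + \left(-3 + 2 \cdot 18\right)^{2}}{611 + \left(-3 + 2 \cdot 18\right)^{2}} - -4114926 = \frac{828 + \left(-3 + 36\right)^{2}}{611 + \left(-3 + 36\right)^{2}} + 4114926 = \frac{828 + 33^{2}}{611 + 33^{2}} + 4114926 = \frac{828 + 1089}{611 + 1089} + 4114926 = \frac{1}{1700} \cdot 1917 + 4114926 = \frac{1917}{1700} + 4114926 = \frac{6995376117}{1700}$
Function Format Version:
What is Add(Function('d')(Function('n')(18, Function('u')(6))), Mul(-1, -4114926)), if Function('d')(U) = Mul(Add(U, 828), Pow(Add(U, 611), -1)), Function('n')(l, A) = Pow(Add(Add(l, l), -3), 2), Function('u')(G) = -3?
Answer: Rational(6995376117, 1700) ≈ 4.1149e+6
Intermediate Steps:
Function('n')(l, A) = Pow(Add(-3, Mul(2, l)), 2) (Function('n')(l, A) = Pow(Add(Mul(2, l), -3), 2) = Pow(Add(-3, Mul(2, l)), 2))
Function('d')(U) = Mul(Pow(Add(611, U), -1), Add(828, U)) (Function('d')(U) = Mul(Add(828, U), Pow(Add(611, U), -1)) = Mul(Pow(Add(611, U), -1), Add(828, U)))
Add(Function('d')(Function('n')(18, Function('u')(6))), Mul(-1, -4114926)) = Add(Mul(Pow(Add(611, Pow(Add(-3, Mul(2, 18)), 2)), -1), Add(828, Pow(Add(-3, Mul(2, 18)), 2))), Mul(-1, -4114926)) = Add(Mul(Pow(Add(611, Pow(Add(-3, 36), 2)), -1), Add(828, Pow(Add(-3, 36), 2))), 4114926) = Add(Mul(Pow(Add(611, Pow(33, 2)), -1), Add(828, Pow(33, 2))), 4114926) = Add(Mul(Pow(Add(611, 1089), -1), Add(828, 1089)), 4114926) = Add(Mul(Pow(1700, -1), 1917), 4114926) = Add(Mul(Rational(1, 1700), 1917), 4114926) = Add(Rational(1917, 1700), 4114926) = Rational(6995376117, 1700)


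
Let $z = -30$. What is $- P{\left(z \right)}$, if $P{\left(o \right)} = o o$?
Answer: $-900$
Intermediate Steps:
$P{\left(o \right)} = o^{2}$
$- P{\left(z \right)} = - \left(-30\right)^{2} = \left(-1\right) 900 = -900$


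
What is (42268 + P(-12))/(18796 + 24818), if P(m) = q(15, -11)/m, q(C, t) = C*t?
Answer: 169127/174456 ≈ 0.96945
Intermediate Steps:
P(m) = -165/m (P(m) = (15*(-11))/m = -165/m)
(42268 + P(-12))/(18796 + 24818) = (42268 - 165/(-12))/(18796 + 24818) = (42268 - 165*(-1/12))/43614 = (42268 + 55/4)*(1/43614) = (169127/4)*(1/43614) = 169127/174456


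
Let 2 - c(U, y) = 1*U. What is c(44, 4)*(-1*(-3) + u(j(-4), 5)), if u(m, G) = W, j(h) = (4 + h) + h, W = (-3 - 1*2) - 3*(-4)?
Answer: -420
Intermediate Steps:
c(U, y) = 2 - U
W = 7 (W = (-3 - 2) + 12 = -5 + 12 = 7)
j(h) = 4 + 2*h
u(m, G) = 7
c(44, 4)*(-1*(-3) + u(j(-4), 5)) = (2 - 1*44)*(-1*(-3) + 7) = (2 - 44)*(3 + 7) = -42*10 = -420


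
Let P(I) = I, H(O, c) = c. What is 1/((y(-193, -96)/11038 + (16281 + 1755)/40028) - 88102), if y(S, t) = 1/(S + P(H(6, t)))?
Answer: -31922149874/2812390864580317 ≈ -1.1351e-5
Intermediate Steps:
y(S, t) = 1/(S + t)
1/((y(-193, -96)/11038 + (16281 + 1755)/40028) - 88102) = 1/((1/(-193 - 96*11038) + (16281 + 1755)/40028) - 88102) = 1/(((1/11038)/(-289) + 18036*(1/40028)) - 88102) = 1/((-1/289*1/11038 + 4509/10007) - 88102) = 1/((-1/3189982 + 4509/10007) - 88102) = 1/(14383618831/31922149874 - 88102) = 1/(-2812390864580317/31922149874) = -31922149874/2812390864580317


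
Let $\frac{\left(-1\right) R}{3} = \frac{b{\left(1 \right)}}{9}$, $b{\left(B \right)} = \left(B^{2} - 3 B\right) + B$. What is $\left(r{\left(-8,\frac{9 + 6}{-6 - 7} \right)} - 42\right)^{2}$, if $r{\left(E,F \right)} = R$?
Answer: $\frac{15625}{9} \approx 1736.1$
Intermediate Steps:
$b{\left(B \right)} = B^{2} - 2 B$
$R = \frac{1}{3}$ ($R = - 3 \frac{1 \left(-2 + 1\right)}{9} = - 3 \cdot 1 \left(-1\right) \frac{1}{9} = - 3 \left(\left(-1\right) \frac{1}{9}\right) = \left(-3\right) \left(- \frac{1}{9}\right) = \frac{1}{3} \approx 0.33333$)
$r{\left(E,F \right)} = \frac{1}{3}$
$\left(r{\left(-8,\frac{9 + 6}{-6 - 7} \right)} - 42\right)^{2} = \left(\frac{1}{3} - 42\right)^{2} = \left(- \frac{125}{3}\right)^{2} = \frac{15625}{9}$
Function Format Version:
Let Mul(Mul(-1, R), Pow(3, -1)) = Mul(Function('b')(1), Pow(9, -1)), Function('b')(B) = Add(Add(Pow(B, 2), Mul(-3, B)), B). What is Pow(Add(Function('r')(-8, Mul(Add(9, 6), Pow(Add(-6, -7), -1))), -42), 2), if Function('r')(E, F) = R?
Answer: Rational(15625, 9) ≈ 1736.1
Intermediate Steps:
Function('b')(B) = Add(Pow(B, 2), Mul(-2, B))
R = Rational(1, 3) (R = Mul(-3, Mul(Mul(1, Add(-2, 1)), Pow(9, -1))) = Mul(-3, Mul(Mul(1, -1), Rational(1, 9))) = Mul(-3, Mul(-1, Rational(1, 9))) = Mul(-3, Rational(-1, 9)) = Rational(1, 3) ≈ 0.33333)
Function('r')(E, F) = Rational(1, 3)
Pow(Add(Function('r')(-8, Mul(Add(9, 6), Pow(Add(-6, -7), -1))), -42), 2) = Pow(Add(Rational(1, 3), -42), 2) = Pow(Rational(-125, 3), 2) = Rational(15625, 9)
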